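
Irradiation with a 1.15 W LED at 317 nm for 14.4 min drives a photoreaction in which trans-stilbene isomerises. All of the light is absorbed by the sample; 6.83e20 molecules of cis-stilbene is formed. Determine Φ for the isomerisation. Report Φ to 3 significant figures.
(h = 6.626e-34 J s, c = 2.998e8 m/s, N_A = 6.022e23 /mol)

Φ = 0.431

Product: 6.83e20 / 6.022e23 = 0.001134 mol.
Photon energy at 317 nm: hc/λ = (6.626e-34)(2.998e8)/(317e-9) = 6.266e-19 J.
Energy delivered: (1.15 W)(864 s) = 993.6 J.
Photons incident: 993.6 / 6.266e-19 = 1.586e21, i.e. 1.586e21/6.022e23 = 0.002634 mol.
Φ = 0.001134 mol / 0.002634 mol photons = 0.431.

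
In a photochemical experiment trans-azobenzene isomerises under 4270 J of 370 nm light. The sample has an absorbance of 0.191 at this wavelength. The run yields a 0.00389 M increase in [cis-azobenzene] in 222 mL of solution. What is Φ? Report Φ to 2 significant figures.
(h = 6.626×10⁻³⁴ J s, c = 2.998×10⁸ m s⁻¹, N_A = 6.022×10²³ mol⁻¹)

Φ = 0.18

Product: (0.00389 M)(0.222 L) = 8.636×10⁻⁴ mol.
Photon energy at 370 nm: hc/λ = (6.626×10⁻³⁴)(2.998×10⁸)/(370×10⁻⁹) = 5.369×10⁻¹⁹ J.
Photons incident: 4270 / 5.369×10⁻¹⁹ = 7.953×10²¹, i.e. 7.953×10²¹/6.022×10²³ = 0.01321 mol.
Fraction absorbed: 1 − 10^(−0.191) = 0.3558.
Photons absorbed: 0.3558 × 0.01321 = 0.004700 mol.
Φ = 8.636×10⁻⁴ mol / 0.004700 mol photons = 0.18.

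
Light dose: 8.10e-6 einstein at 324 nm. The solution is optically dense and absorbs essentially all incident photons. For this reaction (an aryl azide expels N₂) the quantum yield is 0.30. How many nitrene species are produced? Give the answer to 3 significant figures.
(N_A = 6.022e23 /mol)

1.46e18 species

Product: Φ × n_abs = 0.30 × 8.10e-6 = 2.430e-6 mol.
As a count: 2.430e-6 × 6.022e23 = 1.46e18.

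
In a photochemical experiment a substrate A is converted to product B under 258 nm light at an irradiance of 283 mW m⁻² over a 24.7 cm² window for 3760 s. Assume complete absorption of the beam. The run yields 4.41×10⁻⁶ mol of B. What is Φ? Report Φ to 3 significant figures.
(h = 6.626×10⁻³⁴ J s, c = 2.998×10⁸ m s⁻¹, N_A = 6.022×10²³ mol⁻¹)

Photon energy at 258 nm: hc/λ = (6.626×10⁻³⁴)(2.998×10⁸)/(258×10⁻⁹) = 7.700×10⁻¹⁹ J.
Energy delivered: (283 mW m⁻²)(24.7×10⁻⁴ m²)(3760 s) = 2.628 J.
Photons incident: 2.628 / 7.700×10⁻¹⁹ = 3.413×10¹⁸, i.e. 3.413×10¹⁸/6.022×10²³ = 5.668×10⁻⁶ mol.
Φ = 4.41×10⁻⁶ mol / 5.668×10⁻⁶ mol photons = 0.778.

Φ = 0.778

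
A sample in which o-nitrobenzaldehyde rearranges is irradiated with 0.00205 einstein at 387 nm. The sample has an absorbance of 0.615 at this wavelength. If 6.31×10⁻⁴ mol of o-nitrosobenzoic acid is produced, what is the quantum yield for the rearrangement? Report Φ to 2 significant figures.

Fraction absorbed: 1 − 10^(−0.615) = 0.7573.
Photons absorbed: 0.7573 × 0.00205 = 0.001552 mol.
Φ = 6.31×10⁻⁴ mol / 0.001552 mol photons = 0.41.

Φ = 0.41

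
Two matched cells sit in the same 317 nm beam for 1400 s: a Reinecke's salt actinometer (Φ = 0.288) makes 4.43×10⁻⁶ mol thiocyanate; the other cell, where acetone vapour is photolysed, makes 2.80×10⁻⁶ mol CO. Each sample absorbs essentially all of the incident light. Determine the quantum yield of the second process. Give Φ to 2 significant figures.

Φ = 0.18

Photons absorbed by the actinometer: 4.43×10⁻⁶ / 0.288 = 1.538×10⁻⁵ mol.
Φ(unknown) = 2.80×10⁻⁶ / 1.538×10⁻⁵ = 0.18.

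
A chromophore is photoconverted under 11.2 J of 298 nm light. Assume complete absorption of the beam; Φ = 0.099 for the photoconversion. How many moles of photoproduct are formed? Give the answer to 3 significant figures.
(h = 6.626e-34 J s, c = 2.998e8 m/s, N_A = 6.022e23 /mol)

Photon energy at 298 nm: hc/λ = (6.626e-34)(2.998e8)/(298e-9) = 6.666e-19 J.
Photons incident: 11.2 / 6.666e-19 = 1.680e19, i.e. 1.680e19/6.022e23 = 2.790e-5 mol.
Product: Φ × n_abs = 0.099 × 2.790e-5 = 2.762e-6 mol.

2.76e-6 mol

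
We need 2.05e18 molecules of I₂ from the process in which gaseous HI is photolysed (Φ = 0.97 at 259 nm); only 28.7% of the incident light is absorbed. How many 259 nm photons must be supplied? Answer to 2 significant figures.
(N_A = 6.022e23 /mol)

Product: 2.05e18 / 6.022e23 = 3.404e-6 mol.
Photons that must be absorbed: 3.404e-6 / 0.97 = 3.509e-6 mol.
Incident photons needed: 3.509e-6 / 0.287 = 1.223e-5 mol.
Photon count: 1.223e-5 × 6.022e23 = 7.4e18.

7.4e18 photons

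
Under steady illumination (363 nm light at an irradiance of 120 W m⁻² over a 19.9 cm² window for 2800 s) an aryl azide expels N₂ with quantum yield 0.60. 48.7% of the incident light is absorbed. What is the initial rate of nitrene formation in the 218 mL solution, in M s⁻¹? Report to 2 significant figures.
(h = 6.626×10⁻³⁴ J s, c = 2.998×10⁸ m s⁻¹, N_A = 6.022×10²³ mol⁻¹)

9.7×10⁻⁷ M s⁻¹

Photon energy at 363 nm: hc/λ = (6.626×10⁻³⁴)(2.998×10⁸)/(363×10⁻⁹) = 5.472×10⁻¹⁹ J.
Energy delivered: (120 W m⁻²)(19.9×10⁻⁴ m²)(2800 s) = 668.6 J.
Photons incident: 668.6 / 5.472×10⁻¹⁹ = 1.222×10²¹, i.e. 1.222×10²¹/6.022×10²³ = 0.002029 mol.
Photons absorbed: 0.487 × 0.002029 = 9.881×10⁻⁴ mol.
Product formed: 0.60 × 9.881×10⁻⁴ = 5.929×10⁻⁴ mol.
Rate: 5.929×10⁻⁴ mol / (2800 s × 0.218 L) = 9.7×10⁻⁷ M s⁻¹.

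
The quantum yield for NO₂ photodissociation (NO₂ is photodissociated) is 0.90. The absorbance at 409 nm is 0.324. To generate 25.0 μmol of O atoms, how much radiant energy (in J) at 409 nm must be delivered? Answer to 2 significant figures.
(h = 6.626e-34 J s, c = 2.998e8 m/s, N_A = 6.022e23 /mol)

Product: 25.0 μmol = 2.50e-5 mol.
Photons that must be absorbed: 2.50e-5 / 0.90 = 2.778e-5 mol.
Fraction absorbed: 1 − 10^(−0.324) = 0.5258.
Incident photons needed: 2.778e-5 / 0.5258 = 5.283e-5 mol.
Photon energy: hc/λ = 4.857e-19 J; per mole, 2.925e5 J mol⁻¹.
Energy required: 5.283e-5 × 2.925e5 = 15 J.

15 J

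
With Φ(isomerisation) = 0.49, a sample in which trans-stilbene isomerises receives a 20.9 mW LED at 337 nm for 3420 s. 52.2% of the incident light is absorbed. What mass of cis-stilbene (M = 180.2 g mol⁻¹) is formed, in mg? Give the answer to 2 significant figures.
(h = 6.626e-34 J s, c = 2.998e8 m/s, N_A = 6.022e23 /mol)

Photon energy at 337 nm: hc/λ = (6.626e-34)(2.998e8)/(337e-9) = 5.895e-19 J.
Energy delivered: (20.9 mW)(3420 s) = 71.48 J.
Photons incident: 71.48 / 5.895e-19 = 1.213e20, i.e. 1.213e20/6.022e23 = 2.014e-4 mol.
Photons absorbed: 0.522 × 2.014e-4 = 1.051e-4 mol.
Product: Φ × n_abs = 0.49 × 1.051e-4 = 5.150e-5 mol.
Mass: 5.150e-5 × 180.2 = 0.009280 g = 9.3 mg.

9.3 mg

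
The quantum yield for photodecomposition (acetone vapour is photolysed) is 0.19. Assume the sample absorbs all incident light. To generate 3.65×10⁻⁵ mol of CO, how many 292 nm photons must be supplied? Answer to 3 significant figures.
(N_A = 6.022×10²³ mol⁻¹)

1.16×10²⁰ photons

Photons that must be absorbed: 3.65×10⁻⁵ / 0.19 = 1.921×10⁻⁴ mol.
Photon count: 1.921×10⁻⁴ × 6.022×10²³ = 1.16×10²⁰.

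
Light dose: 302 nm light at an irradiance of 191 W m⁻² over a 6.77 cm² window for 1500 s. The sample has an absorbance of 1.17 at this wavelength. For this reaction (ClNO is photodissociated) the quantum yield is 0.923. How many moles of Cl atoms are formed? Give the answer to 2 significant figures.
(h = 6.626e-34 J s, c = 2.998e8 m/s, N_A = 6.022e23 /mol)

4.2e-4 mol

Photon energy at 302 nm: hc/λ = (6.626e-34)(2.998e8)/(302e-9) = 6.578e-19 J.
Energy delivered: (191 W m⁻²)(6.77e-4 m²)(1500 s) = 194.0 J.
Photons incident: 194.0 / 6.578e-19 = 2.949e20, i.e. 2.949e20/6.022e23 = 4.897e-4 mol.
Fraction absorbed: 1 − 10^(−1.17) = 0.9324.
Photons absorbed: 0.9324 × 4.897e-4 = 4.566e-4 mol.
Product: Φ × n_abs = 0.923 × 4.566e-4 = 4.214e-4 mol.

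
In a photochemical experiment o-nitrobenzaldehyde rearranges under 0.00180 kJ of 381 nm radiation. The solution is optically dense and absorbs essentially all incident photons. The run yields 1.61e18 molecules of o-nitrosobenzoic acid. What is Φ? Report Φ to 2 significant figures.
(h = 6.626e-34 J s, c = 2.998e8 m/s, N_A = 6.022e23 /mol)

Φ = 0.47

Product: 1.61e18 / 6.022e23 = 2.674e-6 mol.
Photon energy at 381 nm: hc/λ = (6.626e-34)(2.998e8)/(381e-9) = 5.214e-19 J.
Incident energy: 0.00180 kJ = 1.80 J.
Photons incident: 1.80 / 5.214e-19 = 3.452e18, i.e. 3.452e18/6.022e23 = 5.732e-6 mol.
Φ = 2.674e-6 mol / 5.732e-6 mol photons = 0.47.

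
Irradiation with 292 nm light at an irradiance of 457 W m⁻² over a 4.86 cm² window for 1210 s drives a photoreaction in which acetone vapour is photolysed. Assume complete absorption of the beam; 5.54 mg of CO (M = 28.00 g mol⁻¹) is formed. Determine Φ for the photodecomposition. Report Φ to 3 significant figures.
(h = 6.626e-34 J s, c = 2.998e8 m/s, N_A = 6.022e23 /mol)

Product: 5.54 mg / 28.00 g mol⁻¹ = 1.979e-4 mol.
Photon energy at 292 nm: hc/λ = (6.626e-34)(2.998e8)/(292e-9) = 6.803e-19 J.
Energy delivered: (457 W m⁻²)(4.86e-4 m²)(1210 s) = 268.7 J.
Photons incident: 268.7 / 6.803e-19 = 3.950e20, i.e. 3.950e20/6.022e23 = 6.559e-4 mol.
Φ = 1.979e-4 mol / 6.559e-4 mol photons = 0.302.

Φ = 0.302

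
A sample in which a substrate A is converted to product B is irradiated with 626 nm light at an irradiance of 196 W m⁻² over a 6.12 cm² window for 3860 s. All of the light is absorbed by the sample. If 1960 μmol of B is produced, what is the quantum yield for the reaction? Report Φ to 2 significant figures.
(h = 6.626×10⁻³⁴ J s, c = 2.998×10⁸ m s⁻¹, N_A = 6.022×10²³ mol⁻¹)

Product: 1960 μmol = 0.00196 mol.
Photon energy at 626 nm: hc/λ = (6.626×10⁻³⁴)(2.998×10⁸)/(626×10⁻⁹) = 3.173×10⁻¹⁹ J.
Energy delivered: (196 W m⁻²)(6.12×10⁻⁴ m²)(3860 s) = 463.0 J.
Photons incident: 463.0 / 3.173×10⁻¹⁹ = 1.459×10²¹, i.e. 1.459×10²¹/6.022×10²³ = 0.002423 mol.
Φ = 0.00196 mol / 0.002423 mol photons = 0.81.

Φ = 0.81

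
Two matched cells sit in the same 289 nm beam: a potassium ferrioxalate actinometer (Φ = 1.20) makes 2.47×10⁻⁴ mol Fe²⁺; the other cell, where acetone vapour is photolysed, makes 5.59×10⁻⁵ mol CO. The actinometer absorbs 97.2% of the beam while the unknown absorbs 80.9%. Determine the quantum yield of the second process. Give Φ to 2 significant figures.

Photons absorbed by the actinometer: 2.47×10⁻⁴ / 1.20 = 2.058×10⁻⁴ mol.
Incident flux: 2.058×10⁻⁴ / 0.972 = 2.117×10⁻⁴ einstein.
Absorbed by unknown: 0.809 × 2.117×10⁻⁴ = 1.713×10⁻⁴ mol.
Φ(unknown) = 5.59×10⁻⁵ / 1.713×10⁻⁴ = 0.33.

Φ = 0.33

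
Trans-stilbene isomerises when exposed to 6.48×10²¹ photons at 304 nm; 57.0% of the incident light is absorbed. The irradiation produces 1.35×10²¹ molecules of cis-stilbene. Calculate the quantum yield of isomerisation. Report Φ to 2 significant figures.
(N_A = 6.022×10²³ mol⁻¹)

Φ = 0.37

Product: 1.35×10²¹ / 6.022×10²³ = 0.002242 mol.
Moles of photons: 6.48×10²¹ / 6.022×10²³ = 0.01076 mol.
Photons absorbed: 0.570 × 0.01076 = 0.006133 mol.
Φ = 0.002242 mol / 0.006133 mol photons = 0.37.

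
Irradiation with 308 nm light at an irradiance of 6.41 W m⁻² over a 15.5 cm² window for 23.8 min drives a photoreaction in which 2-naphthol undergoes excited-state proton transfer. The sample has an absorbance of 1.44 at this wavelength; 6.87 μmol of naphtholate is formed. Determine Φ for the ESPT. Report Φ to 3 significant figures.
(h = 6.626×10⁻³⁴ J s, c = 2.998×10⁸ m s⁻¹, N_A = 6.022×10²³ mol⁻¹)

Product: 6.87 μmol = 6.87×10⁻⁶ mol.
Photon energy at 308 nm: hc/λ = (6.626×10⁻³⁴)(2.998×10⁸)/(308×10⁻⁹) = 6.450×10⁻¹⁹ J.
Energy delivered: (6.41 W m⁻²)(15.5×10⁻⁴ m²)(1428 s) = 14.19 J.
Photons incident: 14.19 / 6.450×10⁻¹⁹ = 2.200×10¹⁹, i.e. 2.200×10¹⁹/6.022×10²³ = 3.653×10⁻⁵ mol.
Fraction absorbed: 1 − 10^(−1.44) = 0.9637.
Photons absorbed: 0.9637 × 3.653×10⁻⁵ = 3.520×10⁻⁵ mol.
Φ = 6.87×10⁻⁶ mol / 3.520×10⁻⁵ mol photons = 0.195.

Φ = 0.195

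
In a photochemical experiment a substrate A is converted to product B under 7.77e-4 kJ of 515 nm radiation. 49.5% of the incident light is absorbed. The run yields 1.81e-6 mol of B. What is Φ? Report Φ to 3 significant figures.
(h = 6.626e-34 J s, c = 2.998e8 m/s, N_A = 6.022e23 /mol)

Φ = 1.09

Photon energy at 515 nm: hc/λ = (6.626e-34)(2.998e8)/(515e-9) = 3.857e-19 J.
Incident energy: 7.77e-4 kJ = 0.777 J.
Photons incident: 0.777 / 3.857e-19 = 2.015e18, i.e. 2.015e18/6.022e23 = 3.346e-6 mol.
Photons absorbed: 0.495 × 3.346e-6 = 1.656e-6 mol.
Φ = 1.81e-6 mol / 1.656e-6 mol photons = 1.09.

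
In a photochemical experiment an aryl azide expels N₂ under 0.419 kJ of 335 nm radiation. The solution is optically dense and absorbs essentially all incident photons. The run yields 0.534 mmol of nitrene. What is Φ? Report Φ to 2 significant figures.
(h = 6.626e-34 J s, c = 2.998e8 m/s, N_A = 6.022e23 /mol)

Φ = 0.46

Product: 0.534 mmol = 5.34e-4 mol.
Photon energy at 335 nm: hc/λ = (6.626e-34)(2.998e8)/(335e-9) = 5.930e-19 J.
Incident energy: 0.419 kJ = 419 J.
Photons incident: 419 / 5.930e-19 = 7.066e20, i.e. 7.066e20/6.022e23 = 0.001173 mol.
Φ = 5.34e-4 mol / 0.001173 mol photons = 0.46.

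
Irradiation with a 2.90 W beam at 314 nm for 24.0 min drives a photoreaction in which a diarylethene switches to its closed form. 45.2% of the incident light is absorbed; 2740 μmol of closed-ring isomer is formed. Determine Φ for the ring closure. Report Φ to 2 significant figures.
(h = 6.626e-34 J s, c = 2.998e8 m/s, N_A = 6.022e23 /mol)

Φ = 0.55

Product: 2740 μmol = 0.00274 mol.
Photon energy at 314 nm: hc/λ = (6.626e-34)(2.998e8)/(314e-9) = 6.326e-19 J.
Energy delivered: (2.90 W)(1440 s) = 4176 J.
Photons incident: 4176 / 6.326e-19 = 6.601e21, i.e. 6.601e21/6.022e23 = 0.01096 mol.
Photons absorbed: 0.452 × 0.01096 = 0.004954 mol.
Φ = 0.00274 mol / 0.004954 mol photons = 0.55.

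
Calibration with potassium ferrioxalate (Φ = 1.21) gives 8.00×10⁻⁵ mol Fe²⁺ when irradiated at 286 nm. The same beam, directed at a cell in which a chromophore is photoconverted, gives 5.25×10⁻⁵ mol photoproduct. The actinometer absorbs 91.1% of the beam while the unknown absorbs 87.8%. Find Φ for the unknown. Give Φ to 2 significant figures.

Φ = 0.82

Photons absorbed by the actinometer: 8.00×10⁻⁵ / 1.21 = 6.612×10⁻⁵ mol.
Incident flux: 6.612×10⁻⁵ / 0.911 = 7.258×10⁻⁵ einstein.
Absorbed by unknown: 0.878 × 7.258×10⁻⁵ = 6.373×10⁻⁵ mol.
Φ(unknown) = 5.25×10⁻⁵ / 6.373×10⁻⁵ = 0.82.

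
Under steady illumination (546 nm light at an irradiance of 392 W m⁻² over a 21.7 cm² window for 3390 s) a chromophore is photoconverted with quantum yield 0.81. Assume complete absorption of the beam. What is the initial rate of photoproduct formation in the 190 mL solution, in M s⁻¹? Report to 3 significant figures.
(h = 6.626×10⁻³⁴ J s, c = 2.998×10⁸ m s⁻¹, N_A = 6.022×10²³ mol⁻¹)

Photon energy at 546 nm: hc/λ = (6.626×10⁻³⁴)(2.998×10⁸)/(546×10⁻⁹) = 3.638×10⁻¹⁹ J.
Energy delivered: (392 W m⁻²)(21.7×10⁻⁴ m²)(3390 s) = 2884 J.
Photons incident: 2884 / 3.638×10⁻¹⁹ = 7.927×10²¹, i.e. 7.927×10²¹/6.022×10²³ = 0.01316 mol.
Product formed: 0.81 × 0.01316 = 0.01066 mol.
Rate: 0.01066 mol / (3390 s × 0.19 L) = 1.66×10⁻⁵ M s⁻¹.

1.66×10⁻⁵ M s⁻¹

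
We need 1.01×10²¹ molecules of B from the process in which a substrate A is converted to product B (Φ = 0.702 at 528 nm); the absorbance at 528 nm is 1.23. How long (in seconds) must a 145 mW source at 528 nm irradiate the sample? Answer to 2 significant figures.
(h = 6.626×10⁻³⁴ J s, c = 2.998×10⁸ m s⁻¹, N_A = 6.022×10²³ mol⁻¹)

t ≈ 4000 s

Product: 1.01×10²¹ / 6.022×10²³ = 0.001677 mol.
Photons that must be absorbed: 0.001677 / 0.702 = 0.002389 mol.
Fraction absorbed: 1 − 10^(−1.23) = 0.9411.
Incident photons needed: 0.002389 / 0.9411 = 0.002539 mol.
Photon energy: hc/λ = 3.762×10⁻¹⁹ J; per mole, 2.265×10⁵ J mol⁻¹.
Energy required: 0.002539 × 2.265×10⁵ = 575.1 J.
Time: 575.1 J / 0.145 W = 4000 s.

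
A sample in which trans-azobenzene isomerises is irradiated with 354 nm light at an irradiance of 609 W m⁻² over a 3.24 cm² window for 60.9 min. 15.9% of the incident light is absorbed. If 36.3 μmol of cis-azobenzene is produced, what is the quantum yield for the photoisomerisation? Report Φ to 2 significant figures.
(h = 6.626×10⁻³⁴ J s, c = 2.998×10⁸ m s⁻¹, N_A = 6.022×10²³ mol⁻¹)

Φ = 0.11

Product: 36.3 μmol = 3.63×10⁻⁵ mol.
Photon energy at 354 nm: hc/λ = (6.626×10⁻³⁴)(2.998×10⁸)/(354×10⁻⁹) = 5.612×10⁻¹⁹ J.
Energy delivered: (609 W m⁻²)(3.24×10⁻⁴ m²)(3654 s) = 721.0 J.
Photons incident: 721.0 / 5.612×10⁻¹⁹ = 1.285×10²¹, i.e. 1.285×10²¹/6.022×10²³ = 0.002134 mol.
Photons absorbed: 0.159 × 0.002134 = 3.393×10⁻⁴ mol.
Φ = 3.63×10⁻⁵ mol / 3.393×10⁻⁴ mol photons = 0.11.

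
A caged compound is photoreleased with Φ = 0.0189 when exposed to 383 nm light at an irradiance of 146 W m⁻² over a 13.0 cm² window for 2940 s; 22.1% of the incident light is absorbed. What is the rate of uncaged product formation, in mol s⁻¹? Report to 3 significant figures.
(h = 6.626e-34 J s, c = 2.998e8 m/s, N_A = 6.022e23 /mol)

2.54e-9 mol s⁻¹

Photon energy at 383 nm: hc/λ = (6.626e-34)(2.998e8)/(383e-9) = 5.187e-19 J.
Energy delivered: (146 W m⁻²)(13.0e-4 m²)(2940 s) = 558.0 J.
Photons incident: 558.0 / 5.187e-19 = 1.076e21, i.e. 1.076e21/6.022e23 = 0.001787 mol.
Photons absorbed: 0.221 × 0.001787 = 3.949e-4 mol.
Product formed: 0.0189 × 3.949e-4 = 7.464e-6 mol.
Rate: 7.464e-6 / 2940 s = 2.54e-9 mol s⁻¹.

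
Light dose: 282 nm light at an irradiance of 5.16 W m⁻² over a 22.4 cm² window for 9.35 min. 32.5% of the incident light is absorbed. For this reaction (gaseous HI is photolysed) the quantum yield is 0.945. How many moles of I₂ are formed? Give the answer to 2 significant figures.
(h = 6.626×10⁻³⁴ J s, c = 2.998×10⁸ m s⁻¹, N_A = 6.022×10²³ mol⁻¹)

4.7×10⁻⁶ mol

Photon energy at 282 nm: hc/λ = (6.626×10⁻³⁴)(2.998×10⁸)/(282×10⁻⁹) = 7.044×10⁻¹⁹ J.
Energy delivered: (5.16 W m⁻²)(22.4×10⁻⁴ m²)(561 s) = 6.484 J.
Photons incident: 6.484 / 7.044×10⁻¹⁹ = 9.205×10¹⁸, i.e. 9.205×10¹⁸/6.022×10²³ = 1.529×10⁻⁵ mol.
Photons absorbed: 0.325 × 1.529×10⁻⁵ = 4.969×10⁻⁶ mol.
Product: Φ × n_abs = 0.945 × 4.969×10⁻⁶ = 4.696×10⁻⁶ mol.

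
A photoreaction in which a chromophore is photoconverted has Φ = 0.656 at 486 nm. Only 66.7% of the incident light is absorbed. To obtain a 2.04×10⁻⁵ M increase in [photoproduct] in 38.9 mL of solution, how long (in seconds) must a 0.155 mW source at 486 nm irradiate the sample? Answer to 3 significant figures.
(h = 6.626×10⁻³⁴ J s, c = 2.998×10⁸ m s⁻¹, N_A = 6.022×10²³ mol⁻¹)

t ≈ 2880 s

Product: (2.04×10⁻⁵ M)(0.0389 L) = 7.936×10⁻⁷ mol.
Photons that must be absorbed: 7.936×10⁻⁷ / 0.656 = 1.210×10⁻⁶ mol.
Incident photons needed: 1.210×10⁻⁶ / 0.667 = 1.814×10⁻⁶ mol.
Photon energy: hc/λ = 4.087×10⁻¹⁹ J; per mole, 2.461×10⁵ J mol⁻¹.
Energy required: 1.814×10⁻⁶ × 2.461×10⁵ = 0.4464 J.
Time: 0.4464 J / 0.000155 W = 2880 s.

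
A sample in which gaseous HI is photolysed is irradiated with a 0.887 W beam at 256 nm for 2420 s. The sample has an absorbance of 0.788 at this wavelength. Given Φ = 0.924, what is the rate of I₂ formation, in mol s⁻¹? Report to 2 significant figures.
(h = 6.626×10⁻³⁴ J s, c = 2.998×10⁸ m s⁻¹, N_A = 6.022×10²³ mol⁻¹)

1.5×10⁻⁶ mol s⁻¹

Photon energy at 256 nm: hc/λ = (6.626×10⁻³⁴)(2.998×10⁸)/(256×10⁻⁹) = 7.760×10⁻¹⁹ J.
Energy delivered: (0.887 W)(2420 s) = 2147 J.
Photons incident: 2147 / 7.760×10⁻¹⁹ = 2.767×10²¹, i.e. 2.767×10²¹/6.022×10²³ = 0.004595 mol.
Fraction absorbed: 1 − 10^(−0.788) = 0.8371.
Photons absorbed: 0.8371 × 0.004595 = 0.003846 mol.
Product formed: 0.924 × 0.003846 = 0.003554 mol.
Rate: 0.003554 / 2420 s = 1.5×10⁻⁶ mol s⁻¹.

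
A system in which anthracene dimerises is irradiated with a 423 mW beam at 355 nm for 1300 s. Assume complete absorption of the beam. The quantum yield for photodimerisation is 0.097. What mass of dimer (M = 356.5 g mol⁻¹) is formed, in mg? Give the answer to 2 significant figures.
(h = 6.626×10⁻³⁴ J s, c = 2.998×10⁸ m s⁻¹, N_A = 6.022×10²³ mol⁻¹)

56 mg

Photon energy at 355 nm: hc/λ = (6.626×10⁻³⁴)(2.998×10⁸)/(355×10⁻⁹) = 5.596×10⁻¹⁹ J.
Energy delivered: (423 mW)(1300 s) = 549.9 J.
Photons incident: 549.9 / 5.596×10⁻¹⁹ = 9.827×10²⁰, i.e. 9.827×10²⁰/6.022×10²³ = 0.001632 mol.
Product: Φ × n_abs = 0.097 × 0.001632 = 1.583×10⁻⁴ mol.
Mass: 1.583×10⁻⁴ × 356.5 = 0.05643 g = 56 mg.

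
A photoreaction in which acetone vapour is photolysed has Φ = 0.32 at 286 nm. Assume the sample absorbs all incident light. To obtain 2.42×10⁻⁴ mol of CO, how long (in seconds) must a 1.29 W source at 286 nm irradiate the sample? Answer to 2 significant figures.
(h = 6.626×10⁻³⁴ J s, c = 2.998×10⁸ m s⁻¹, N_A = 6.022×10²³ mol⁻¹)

t ≈ 250 s

Photons that must be absorbed: 2.42×10⁻⁴ / 0.32 = 7.563×10⁻⁴ mol.
Photon energy: hc/λ = 6.946×10⁻¹⁹ J; per mole, 4.183×10⁵ J mol⁻¹.
Energy required: 7.563×10⁻⁴ × 4.183×10⁵ = 316.4 J.
Time: 316.4 J / 1.29 W = 250 s.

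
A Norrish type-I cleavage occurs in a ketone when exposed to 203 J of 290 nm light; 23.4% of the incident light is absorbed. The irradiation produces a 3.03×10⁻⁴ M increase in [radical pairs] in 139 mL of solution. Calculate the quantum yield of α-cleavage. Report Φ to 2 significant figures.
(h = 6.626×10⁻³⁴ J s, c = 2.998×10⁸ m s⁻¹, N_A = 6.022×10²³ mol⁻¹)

Φ = 0.37

Product: (3.03×10⁻⁴ M)(0.139 L) = 4.212×10⁻⁵ mol.
Photon energy at 290 nm: hc/λ = (6.626×10⁻³⁴)(2.998×10⁸)/(290×10⁻⁹) = 6.850×10⁻¹⁹ J.
Photons incident: 203 / 6.850×10⁻¹⁹ = 2.964×10²⁰, i.e. 2.964×10²⁰/6.022×10²³ = 4.922×10⁻⁴ mol.
Photons absorbed: 0.234 × 4.922×10⁻⁴ = 1.152×10⁻⁴ mol.
Φ = 4.212×10⁻⁵ mol / 1.152×10⁻⁴ mol photons = 0.37.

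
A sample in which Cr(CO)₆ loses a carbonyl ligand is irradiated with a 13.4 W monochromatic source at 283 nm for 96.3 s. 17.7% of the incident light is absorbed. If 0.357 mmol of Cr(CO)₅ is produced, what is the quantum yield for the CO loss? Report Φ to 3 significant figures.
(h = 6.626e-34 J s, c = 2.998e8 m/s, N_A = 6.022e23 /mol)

Product: 0.357 mmol = 3.57e-4 mol.
Photon energy at 283 nm: hc/λ = (6.626e-34)(2.998e8)/(283e-9) = 7.019e-19 J.
Energy delivered: (13.4 W)(96.3 s) = 1290 J.
Photons incident: 1290 / 7.019e-19 = 1.838e21, i.e. 1.838e21/6.022e23 = 0.003052 mol.
Photons absorbed: 0.177 × 0.003052 = 5.402e-4 mol.
Φ = 3.57e-4 mol / 5.402e-4 mol photons = 0.661.

Φ = 0.661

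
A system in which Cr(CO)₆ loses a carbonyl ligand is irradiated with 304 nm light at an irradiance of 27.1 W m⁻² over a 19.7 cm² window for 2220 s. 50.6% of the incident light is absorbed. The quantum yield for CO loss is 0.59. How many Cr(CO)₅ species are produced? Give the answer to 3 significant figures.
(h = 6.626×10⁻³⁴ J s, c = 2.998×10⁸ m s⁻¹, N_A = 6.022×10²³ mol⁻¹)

5.41×10¹⁹ species

Photon energy at 304 nm: hc/λ = (6.626×10⁻³⁴)(2.998×10⁸)/(304×10⁻⁹) = 6.534×10⁻¹⁹ J.
Energy delivered: (27.1 W m⁻²)(19.7×10⁻⁴ m²)(2220 s) = 118.5 J.
Photons incident: 118.5 / 6.534×10⁻¹⁹ = 1.814×10²⁰, i.e. 1.814×10²⁰/6.022×10²³ = 3.012×10⁻⁴ mol.
Photons absorbed: 0.506 × 3.012×10⁻⁴ = 1.524×10⁻⁴ mol.
Product: Φ × n_abs = 0.59 × 1.524×10⁻⁴ = 8.992×10⁻⁵ mol.
As a count: 8.992×10⁻⁵ × 6.022×10²³ = 5.41×10¹⁹.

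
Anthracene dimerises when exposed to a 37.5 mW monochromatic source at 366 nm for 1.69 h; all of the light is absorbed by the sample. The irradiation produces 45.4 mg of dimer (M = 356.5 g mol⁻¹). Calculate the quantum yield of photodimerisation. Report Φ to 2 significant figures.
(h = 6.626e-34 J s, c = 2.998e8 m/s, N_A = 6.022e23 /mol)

Product: 45.4 mg / 356.5 g mol⁻¹ = 1.273e-4 mol.
Photon energy at 366 nm: hc/λ = (6.626e-34)(2.998e8)/(366e-9) = 5.428e-19 J.
Energy delivered: (37.5 mW)(6084 s) = 228.2 J.
Photons incident: 228.2 / 5.428e-19 = 4.204e20, i.e. 4.204e20/6.022e23 = 6.981e-4 mol.
Φ = 1.273e-4 mol / 6.981e-4 mol photons = 0.18.

Φ = 0.18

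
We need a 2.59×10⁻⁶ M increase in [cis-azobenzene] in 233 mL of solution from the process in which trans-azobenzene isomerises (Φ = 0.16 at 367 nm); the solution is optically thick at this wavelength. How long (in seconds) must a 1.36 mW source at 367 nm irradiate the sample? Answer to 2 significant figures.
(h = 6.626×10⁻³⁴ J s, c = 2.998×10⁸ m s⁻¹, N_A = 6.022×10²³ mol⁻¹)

t ≈ 900 s

Product: (2.59×10⁻⁶ M)(0.233 L) = 6.035×10⁻⁷ mol.
Photons that must be absorbed: 6.035×10⁻⁷ / 0.16 = 3.772×10⁻⁶ mol.
Photon energy: hc/λ = 5.413×10⁻¹⁹ J; per mole, 3.260×10⁵ J mol⁻¹.
Energy required: 3.772×10⁻⁶ × 3.260×10⁵ = 1.230 J.
Time: 1.230 J / 0.00136 W = 900 s.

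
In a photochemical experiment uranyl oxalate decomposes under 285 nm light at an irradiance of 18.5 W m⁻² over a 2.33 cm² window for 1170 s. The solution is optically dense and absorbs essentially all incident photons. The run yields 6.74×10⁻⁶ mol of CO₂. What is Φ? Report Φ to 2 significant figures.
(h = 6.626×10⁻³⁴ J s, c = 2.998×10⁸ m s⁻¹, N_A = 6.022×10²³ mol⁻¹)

Photon energy at 285 nm: hc/λ = (6.626×10⁻³⁴)(2.998×10⁸)/(285×10⁻⁹) = 6.970×10⁻¹⁹ J.
Energy delivered: (18.5 W m⁻²)(2.33×10⁻⁴ m²)(1170 s) = 5.043 J.
Photons incident: 5.043 / 6.970×10⁻¹⁹ = 7.235×10¹⁸, i.e. 7.235×10¹⁸/6.022×10²³ = 1.201×10⁻⁵ mol.
Φ = 6.74×10⁻⁶ mol / 1.201×10⁻⁵ mol photons = 0.56.

Φ = 0.56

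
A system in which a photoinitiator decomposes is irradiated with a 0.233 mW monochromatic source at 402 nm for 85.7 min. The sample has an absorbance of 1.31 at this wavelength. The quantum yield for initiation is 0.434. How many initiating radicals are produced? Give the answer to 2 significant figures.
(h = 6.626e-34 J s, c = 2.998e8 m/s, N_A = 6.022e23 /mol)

1.0e18 initiating radicals

Photon energy at 402 nm: hc/λ = (6.626e-34)(2.998e8)/(402e-9) = 4.941e-19 J.
Energy delivered: (0.233 mW)(5142 s) = 1.198 J.
Photons incident: 1.198 / 4.941e-19 = 2.425e18, i.e. 2.425e18/6.022e23 = 4.027e-6 mol.
Fraction absorbed: 1 − 10^(−1.31) = 0.9510.
Photons absorbed: 0.9510 × 4.027e-6 = 3.830e-6 mol.
Product: Φ × n_abs = 0.434 × 3.830e-6 = 1.662e-6 mol.
As a count: 1.662e-6 × 6.022e23 = 1.0e18.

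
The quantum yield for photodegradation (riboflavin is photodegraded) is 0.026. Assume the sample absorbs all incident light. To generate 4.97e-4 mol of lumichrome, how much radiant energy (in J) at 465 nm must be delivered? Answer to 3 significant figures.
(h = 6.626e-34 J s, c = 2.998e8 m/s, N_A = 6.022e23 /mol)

Photons that must be absorbed: 4.97e-4 / 0.026 = 0.01912 mol.
Photon energy: hc/λ = 4.272e-19 J; per mole, 2.573e5 J mol⁻¹.
Energy required: 0.01912 × 2.573e5 = 4920 J.

4920 J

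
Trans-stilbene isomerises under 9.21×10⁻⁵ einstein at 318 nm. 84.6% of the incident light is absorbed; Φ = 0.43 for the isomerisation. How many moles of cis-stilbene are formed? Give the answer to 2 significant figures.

Photons absorbed: 0.846 × 9.21×10⁻⁵ = 7.792×10⁻⁵ mol.
Product: Φ × n_abs = 0.43 × 7.792×10⁻⁵ = 3.351×10⁻⁵ mol.

3.4×10⁻⁵ mol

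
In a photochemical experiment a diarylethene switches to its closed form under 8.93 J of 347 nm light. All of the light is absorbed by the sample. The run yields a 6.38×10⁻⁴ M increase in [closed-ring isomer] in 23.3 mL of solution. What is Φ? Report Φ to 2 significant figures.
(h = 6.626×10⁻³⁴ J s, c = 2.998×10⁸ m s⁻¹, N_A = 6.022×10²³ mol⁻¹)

Φ = 0.57

Product: (6.38×10⁻⁴ M)(0.0233 L) = 1.487×10⁻⁵ mol.
Photon energy at 347 nm: hc/λ = (6.626×10⁻³⁴)(2.998×10⁸)/(347×10⁻⁹) = 5.725×10⁻¹⁹ J.
Photons incident: 8.93 / 5.725×10⁻¹⁹ = 1.560×10¹⁹, i.e. 1.560×10¹⁹/6.022×10²³ = 2.591×10⁻⁵ mol.
Φ = 1.487×10⁻⁵ mol / 2.591×10⁻⁵ mol photons = 0.57.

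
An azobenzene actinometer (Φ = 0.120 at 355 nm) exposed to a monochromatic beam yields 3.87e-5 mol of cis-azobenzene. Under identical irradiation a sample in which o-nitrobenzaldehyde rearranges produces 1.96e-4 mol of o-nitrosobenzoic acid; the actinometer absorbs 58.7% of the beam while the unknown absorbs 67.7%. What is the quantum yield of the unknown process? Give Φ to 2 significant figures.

Φ = 0.53

Photons absorbed by the actinometer: 3.87e-5 / 0.120 = 3.225e-4 mol.
Incident flux: 3.225e-4 / 0.587 = 5.494e-4 einstein.
Absorbed by unknown: 0.677 × 5.494e-4 = 3.719e-4 mol.
Φ(unknown) = 1.96e-4 / 3.719e-4 = 0.53.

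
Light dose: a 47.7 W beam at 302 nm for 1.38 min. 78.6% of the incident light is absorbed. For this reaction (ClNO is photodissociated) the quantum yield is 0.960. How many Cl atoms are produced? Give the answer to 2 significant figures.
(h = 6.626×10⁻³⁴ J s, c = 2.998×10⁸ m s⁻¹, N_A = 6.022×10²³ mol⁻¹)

Photon energy at 302 nm: hc/λ = (6.626×10⁻³⁴)(2.998×10⁸)/(302×10⁻⁹) = 6.578×10⁻¹⁹ J.
Energy delivered: (47.7 W)(82.8 s) = 3950 J.
Photons incident: 3950 / 6.578×10⁻¹⁹ = 6.005×10²¹, i.e. 6.005×10²¹/6.022×10²³ = 0.009972 mol.
Photons absorbed: 0.786 × 0.009972 = 0.007838 mol.
Product: Φ × n_abs = 0.960 × 0.007838 = 0.007524 mol.
As a count: 0.007524 × 6.022×10²³ = 4.5×10²¹.

4.5×10²¹ atoms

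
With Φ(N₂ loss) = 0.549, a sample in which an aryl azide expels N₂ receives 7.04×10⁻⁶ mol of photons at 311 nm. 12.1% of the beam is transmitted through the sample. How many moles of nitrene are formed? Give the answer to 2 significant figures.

3.4×10⁻⁶ mol

Fraction absorbed: 1 − 12.1/100 = 0.8790.
Photons absorbed: 0.8790 × 7.04×10⁻⁶ = 6.188×10⁻⁶ mol.
Product: Φ × n_abs = 0.549 × 6.188×10⁻⁶ = 3.397×10⁻⁶ mol.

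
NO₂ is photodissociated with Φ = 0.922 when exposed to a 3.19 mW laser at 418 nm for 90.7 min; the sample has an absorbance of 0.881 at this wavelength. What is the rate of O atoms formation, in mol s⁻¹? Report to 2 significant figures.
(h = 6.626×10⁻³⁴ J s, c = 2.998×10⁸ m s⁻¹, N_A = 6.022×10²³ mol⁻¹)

8.9×10⁻⁹ mol s⁻¹

Photon energy at 418 nm: hc/λ = (6.626×10⁻³⁴)(2.998×10⁸)/(418×10⁻⁹) = 4.752×10⁻¹⁹ J.
Energy delivered: (3.19 mW)(5442 s) = 17.36 J.
Photons incident: 17.36 / 4.752×10⁻¹⁹ = 3.653×10¹⁹, i.e. 3.653×10¹⁹/6.022×10²³ = 6.066×10⁻⁵ mol.
Fraction absorbed: 1 − 10^(−0.881) = 0.8685.
Photons absorbed: 0.8685 × 6.066×10⁻⁵ = 5.268×10⁻⁵ mol.
Product formed: 0.922 × 5.268×10⁻⁵ = 4.857×10⁻⁵ mol.
Rate: 4.857×10⁻⁵ / 5442 s = 8.9×10⁻⁹ mol s⁻¹.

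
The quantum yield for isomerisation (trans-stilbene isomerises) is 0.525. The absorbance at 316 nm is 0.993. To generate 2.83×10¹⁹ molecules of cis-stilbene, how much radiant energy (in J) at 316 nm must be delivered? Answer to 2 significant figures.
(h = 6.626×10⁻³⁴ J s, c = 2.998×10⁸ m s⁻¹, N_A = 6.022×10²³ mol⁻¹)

Product: 2.83×10¹⁹ / 6.022×10²³ = 4.699×10⁻⁵ mol.
Photons that must be absorbed: 4.699×10⁻⁵ / 0.525 = 8.950×10⁻⁵ mol.
Fraction absorbed: 1 − 10^(−0.993) = 0.8984.
Incident photons needed: 8.950×10⁻⁵ / 0.8984 = 9.962×10⁻⁵ mol.
Photon energy: hc/λ = 6.286×10⁻¹⁹ J; per mole, 3.785×10⁵ J mol⁻¹.
Energy required: 9.962×10⁻⁵ × 3.785×10⁵ = 38 J.

38 J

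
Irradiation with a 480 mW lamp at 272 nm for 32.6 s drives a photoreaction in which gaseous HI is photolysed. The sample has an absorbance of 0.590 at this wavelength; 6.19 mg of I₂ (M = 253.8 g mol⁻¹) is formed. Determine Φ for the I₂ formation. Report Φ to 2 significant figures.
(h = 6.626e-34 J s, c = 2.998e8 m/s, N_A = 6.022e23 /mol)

Product: 6.19 mg / 253.8 g mol⁻¹ = 2.439e-5 mol.
Photon energy at 272 nm: hc/λ = (6.626e-34)(2.998e8)/(272e-9) = 7.303e-19 J.
Energy delivered: (480 mW)(32.6 s) = 15.65 J.
Photons incident: 15.65 / 7.303e-19 = 2.143e19, i.e. 2.143e19/6.022e23 = 3.559e-5 mol.
Fraction absorbed: 1 − 10^(−0.590) = 0.7430.
Photons absorbed: 0.7430 × 3.559e-5 = 2.644e-5 mol.
Φ = 2.439e-5 mol / 2.644e-5 mol photons = 0.92.

Φ = 0.92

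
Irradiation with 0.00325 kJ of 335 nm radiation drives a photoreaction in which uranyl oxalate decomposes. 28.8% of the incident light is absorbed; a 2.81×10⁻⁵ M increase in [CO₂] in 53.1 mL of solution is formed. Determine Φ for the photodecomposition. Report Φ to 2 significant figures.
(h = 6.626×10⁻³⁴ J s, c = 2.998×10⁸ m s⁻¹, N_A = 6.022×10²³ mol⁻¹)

Φ = 0.57

Product: (2.81×10⁻⁵ M)(0.0531 L) = 1.492×10⁻⁶ mol.
Photon energy at 335 nm: hc/λ = (6.626×10⁻³⁴)(2.998×10⁸)/(335×10⁻⁹) = 5.930×10⁻¹⁹ J.
Incident energy: 0.00325 kJ = 3.25 J.
Photons incident: 3.25 / 5.930×10⁻¹⁹ = 5.481×10¹⁸, i.e. 5.481×10¹⁸/6.022×10²³ = 9.102×10⁻⁶ mol.
Photons absorbed: 0.288 × 9.102×10⁻⁶ = 2.621×10⁻⁶ mol.
Φ = 1.492×10⁻⁶ mol / 2.621×10⁻⁶ mol photons = 0.57.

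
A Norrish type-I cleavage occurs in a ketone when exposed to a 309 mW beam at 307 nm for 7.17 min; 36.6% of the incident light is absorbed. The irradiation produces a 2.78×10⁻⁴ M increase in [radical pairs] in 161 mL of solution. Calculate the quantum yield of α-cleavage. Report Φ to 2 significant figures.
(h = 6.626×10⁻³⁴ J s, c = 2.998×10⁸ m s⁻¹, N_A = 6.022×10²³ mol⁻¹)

Φ = 0.36

Product: (2.78×10⁻⁴ M)(0.161 L) = 4.476×10⁻⁵ mol.
Photon energy at 307 nm: hc/λ = (6.626×10⁻³⁴)(2.998×10⁸)/(307×10⁻⁹) = 6.471×10⁻¹⁹ J.
Energy delivered: (309 mW)(430.2 s) = 132.9 J.
Photons incident: 132.9 / 6.471×10⁻¹⁹ = 2.054×10²⁰, i.e. 2.054×10²⁰/6.022×10²³ = 3.411×10⁻⁴ mol.
Photons absorbed: 0.366 × 3.411×10⁻⁴ = 1.248×10⁻⁴ mol.
Φ = 4.476×10⁻⁵ mol / 1.248×10⁻⁴ mol photons = 0.36.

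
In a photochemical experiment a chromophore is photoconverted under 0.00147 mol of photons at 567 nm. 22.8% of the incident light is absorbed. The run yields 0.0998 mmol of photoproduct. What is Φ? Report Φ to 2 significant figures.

Product: 0.0998 mmol = 9.98e-5 mol.
Photons absorbed: 0.228 × 0.00147 = 3.352e-4 mol.
Φ = 9.98e-5 mol / 3.352e-4 mol photons = 0.30.

Φ = 0.30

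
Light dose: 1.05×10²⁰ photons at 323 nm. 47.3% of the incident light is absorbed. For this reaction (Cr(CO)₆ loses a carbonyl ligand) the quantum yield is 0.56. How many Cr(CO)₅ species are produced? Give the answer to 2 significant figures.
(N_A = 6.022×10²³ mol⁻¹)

2.8×10¹⁹ species

Moles of photons: 1.05×10²⁰ / 6.022×10²³ = 1.744×10⁻⁴ mol.
Photons absorbed: 0.473 × 1.744×10⁻⁴ = 8.249×10⁻⁵ mol.
Product: Φ × n_abs = 0.56 × 8.249×10⁻⁵ = 4.619×10⁻⁵ mol.
As a count: 4.619×10⁻⁵ × 6.022×10²³ = 2.8×10¹⁹.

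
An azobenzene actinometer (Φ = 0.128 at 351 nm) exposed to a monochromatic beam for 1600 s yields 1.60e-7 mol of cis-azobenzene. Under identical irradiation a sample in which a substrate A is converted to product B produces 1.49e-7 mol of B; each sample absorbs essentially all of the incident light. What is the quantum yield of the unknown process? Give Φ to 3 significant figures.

Photons absorbed by the actinometer: 1.60e-7 / 0.128 = 1.250e-6 mol.
Φ(unknown) = 1.49e-7 / 1.250e-6 = 0.119.

Φ = 0.119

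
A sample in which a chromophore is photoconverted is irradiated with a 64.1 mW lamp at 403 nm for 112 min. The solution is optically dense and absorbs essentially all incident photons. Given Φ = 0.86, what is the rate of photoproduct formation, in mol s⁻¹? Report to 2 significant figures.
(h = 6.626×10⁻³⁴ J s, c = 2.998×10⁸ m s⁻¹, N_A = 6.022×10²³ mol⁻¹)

Photon energy at 403 nm: hc/λ = (6.626×10⁻³⁴)(2.998×10⁸)/(403×10⁻⁹) = 4.929×10⁻¹⁹ J.
Energy delivered: (64.1 mW)(6720 s) = 430.8 J.
Photons incident: 430.8 / 4.929×10⁻¹⁹ = 8.740×10²⁰, i.e. 8.740×10²⁰/6.022×10²³ = 0.001451 mol.
Product formed: 0.86 × 0.001451 = 0.001248 mol.
Rate: 0.001248 / 6720 s = 1.9×10⁻⁷ mol s⁻¹.

1.9×10⁻⁷ mol s⁻¹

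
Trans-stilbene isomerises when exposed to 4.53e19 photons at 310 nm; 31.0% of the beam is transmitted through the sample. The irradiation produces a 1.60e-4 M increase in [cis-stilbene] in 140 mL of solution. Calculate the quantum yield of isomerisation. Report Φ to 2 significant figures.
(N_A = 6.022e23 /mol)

Φ = 0.43

Product: (1.60e-4 M)(0.14 L) = 2.240e-5 mol.
Moles of photons: 4.53e19 / 6.022e23 = 7.522e-5 mol.
Fraction absorbed: 1 − 31.0/100 = 0.6900.
Photons absorbed: 0.6900 × 7.522e-5 = 5.190e-5 mol.
Φ = 2.240e-5 mol / 5.190e-5 mol photons = 0.43.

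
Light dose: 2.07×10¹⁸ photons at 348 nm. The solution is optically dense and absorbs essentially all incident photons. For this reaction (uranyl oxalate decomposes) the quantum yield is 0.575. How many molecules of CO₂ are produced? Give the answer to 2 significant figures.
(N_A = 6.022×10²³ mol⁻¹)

Moles of photons: 2.07×10¹⁸ / 6.022×10²³ = 3.437×10⁻⁶ mol.
Product: Φ × n_abs = 0.575 × 3.437×10⁻⁶ = 1.976×10⁻⁶ mol.
As a count: 1.976×10⁻⁶ × 6.022×10²³ = 1.2×10¹⁸.

1.2×10¹⁸ molecules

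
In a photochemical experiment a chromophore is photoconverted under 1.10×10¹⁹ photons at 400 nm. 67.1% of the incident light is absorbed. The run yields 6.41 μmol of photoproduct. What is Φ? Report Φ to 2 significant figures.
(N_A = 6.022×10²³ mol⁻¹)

Φ = 0.52

Product: 6.41 μmol = 6.41×10⁻⁶ mol.
Moles of photons: 1.10×10¹⁹ / 6.022×10²³ = 1.827×10⁻⁵ mol.
Photons absorbed: 0.671 × 1.827×10⁻⁵ = 1.226×10⁻⁵ mol.
Φ = 6.41×10⁻⁶ mol / 1.226×10⁻⁵ mol photons = 0.52.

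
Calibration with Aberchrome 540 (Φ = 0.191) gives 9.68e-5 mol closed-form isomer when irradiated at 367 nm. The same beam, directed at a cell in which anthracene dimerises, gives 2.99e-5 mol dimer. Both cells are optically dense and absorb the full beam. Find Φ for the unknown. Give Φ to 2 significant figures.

Photons absorbed by the actinometer: 9.68e-5 / 0.191 = 5.068e-4 mol.
Φ(unknown) = 2.99e-5 / 5.068e-4 = 0.059.

Φ = 0.059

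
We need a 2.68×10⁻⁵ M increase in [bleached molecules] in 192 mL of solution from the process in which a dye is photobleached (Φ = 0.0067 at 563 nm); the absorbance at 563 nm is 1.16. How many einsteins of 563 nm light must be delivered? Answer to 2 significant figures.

Product: (2.68×10⁻⁵ M)(0.192 L) = 5.146×10⁻⁶ mol.
Photons that must be absorbed: 5.146×10⁻⁶ / 0.0067 = 7.681×10⁻⁴ mol.
Fraction absorbed: 1 − 10^(−1.16) = 0.9308.
Incident photons needed: 7.681×10⁻⁴ / 0.9308 = 8.252×10⁻⁴ mol.

8.3×10⁻⁴ einstein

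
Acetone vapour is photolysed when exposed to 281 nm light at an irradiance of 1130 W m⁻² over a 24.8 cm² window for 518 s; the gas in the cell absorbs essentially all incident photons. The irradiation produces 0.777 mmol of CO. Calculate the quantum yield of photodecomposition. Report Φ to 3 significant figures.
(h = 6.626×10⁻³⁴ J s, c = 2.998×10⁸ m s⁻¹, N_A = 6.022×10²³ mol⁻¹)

Product: 0.777 mmol = 7.77×10⁻⁴ mol.
Photon energy at 281 nm: hc/λ = (6.626×10⁻³⁴)(2.998×10⁸)/(281×10⁻⁹) = 7.069×10⁻¹⁹ J.
Energy delivered: (1130 W m⁻²)(24.8×10⁻⁴ m²)(518 s) = 1452 J.
Photons incident: 1452 / 7.069×10⁻¹⁹ = 2.054×10²¹, i.e. 2.054×10²¹/6.022×10²³ = 0.003411 mol.
Φ = 7.77×10⁻⁴ mol / 0.003411 mol photons = 0.228.

Φ = 0.228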